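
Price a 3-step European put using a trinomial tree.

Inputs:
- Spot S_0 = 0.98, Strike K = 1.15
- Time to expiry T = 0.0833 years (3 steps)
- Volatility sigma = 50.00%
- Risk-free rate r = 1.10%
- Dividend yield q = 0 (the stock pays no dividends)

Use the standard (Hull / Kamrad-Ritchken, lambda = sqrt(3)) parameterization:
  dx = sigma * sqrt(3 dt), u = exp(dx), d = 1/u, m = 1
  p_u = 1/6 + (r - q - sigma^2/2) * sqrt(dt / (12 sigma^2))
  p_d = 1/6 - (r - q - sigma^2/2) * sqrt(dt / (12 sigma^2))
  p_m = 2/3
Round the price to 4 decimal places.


dt = T/N = 0.027767; dx = sigma*sqrt(3*dt) = 0.144309
u = exp(dx) = 1.155241; d = 1/u = 0.865620
p_u = 0.155699, p_m = 0.666667, p_d = 0.177634
Discount per step: exp(-r*dt) = 0.999695
Stock lattice S(k, j) with j the centered position index:
  k=0: S(0,+0) = 0.9800
  k=1: S(1,-1) = 0.8483; S(1,+0) = 0.9800; S(1,+1) = 1.1321
  k=2: S(2,-2) = 0.7343; S(2,-1) = 0.8483; S(2,+0) = 0.9800; S(2,+1) = 1.1321; S(2,+2) = 1.3079
  k=3: S(3,-3) = 0.6356; S(3,-2) = 0.7343; S(3,-1) = 0.8483; S(3,+0) = 0.9800; S(3,+1) = 1.1321; S(3,+2) = 1.3079; S(3,+3) = 1.5109
Terminal payoffs V(N, j) = max(K - S_T, 0):
  V(3,-3) = 0.514364; V(3,-2) = 0.415687; V(3,-1) = 0.301692; V(3,+0) = 0.170000; V(3,+1) = 0.017864; V(3,+2) = 0.000000; V(3,+3) = 0.000000
Backward induction: V(k, j) = exp(-r*dt) * [p_u * V(k+1, j+1) + p_m * V(k+1, j) + p_d * V(k+1, j-1)]
  V(2,-2) = exp(-r*dt) * [p_u*0.301692 + p_m*0.415687 + p_d*0.514364] = 0.415340
  V(2,-1) = exp(-r*dt) * [p_u*0.170000 + p_m*0.301692 + p_d*0.415687] = 0.301345
  V(2,+0) = exp(-r*dt) * [p_u*0.017864 + p_m*0.170000 + p_d*0.301692] = 0.169654
  V(2,+1) = exp(-r*dt) * [p_u*0.000000 + p_m*0.017864 + p_d*0.170000] = 0.042094
  V(2,+2) = exp(-r*dt) * [p_u*0.000000 + p_m*0.000000 + p_d*0.017864] = 0.003172
  V(1,-1) = exp(-r*dt) * [p_u*0.169654 + p_m*0.301345 + p_d*0.415340] = 0.300998
  V(1,+0) = exp(-r*dt) * [p_u*0.042094 + p_m*0.169654 + p_d*0.301345] = 0.173133
  V(1,+1) = exp(-r*dt) * [p_u*0.003172 + p_m*0.042094 + p_d*0.169654] = 0.058675
  V(0,+0) = exp(-r*dt) * [p_u*0.058675 + p_m*0.173133 + p_d*0.300998] = 0.177971

Answer: Price = V(0,0) = 0.1780


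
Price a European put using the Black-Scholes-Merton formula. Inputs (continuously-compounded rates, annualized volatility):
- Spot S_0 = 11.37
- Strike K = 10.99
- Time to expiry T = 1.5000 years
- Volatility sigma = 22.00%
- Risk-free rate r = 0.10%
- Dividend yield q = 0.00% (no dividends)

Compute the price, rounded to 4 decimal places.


d1 = (ln(S/K) + (r - q + 0.5*sigma^2) * T) / (sigma * sqrt(T)) = 0.26644710
d2 = d1 - sigma * sqrt(T) = -0.00299677
exp(-rT) = 0.99850112; exp(-qT) = 1.00000000
P = K * exp(-rT) * N(-d2) - S_0 * exp(-qT) * N(-d1)
N(-d1) = 0.39494745; N(-d2) = 0.50119554
P = 10.9900 * 0.99850112 * 0.50119554 - 11.3700 * 1.00000000 * 0.39494745 = 1.0093

Answer: Price = 1.0093


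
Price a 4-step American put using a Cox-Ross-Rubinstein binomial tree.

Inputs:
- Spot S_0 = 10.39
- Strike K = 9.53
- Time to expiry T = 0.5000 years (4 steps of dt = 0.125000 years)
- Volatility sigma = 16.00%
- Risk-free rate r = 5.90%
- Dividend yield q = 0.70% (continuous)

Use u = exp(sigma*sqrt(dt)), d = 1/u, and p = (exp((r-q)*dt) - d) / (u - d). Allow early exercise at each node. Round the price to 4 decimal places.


Answer: Price = V(0,0) = 0.1088

Derivation:
dt = T/N = 0.125000
u = exp(sigma*sqrt(dt)) = 1.058199; d = 1/u = 0.945002
p = (exp((r-q)*dt) - d) / (u - d) = 0.543470
Discount per step: exp(-r*dt) = 0.992652
Stock lattice S(k, i) with i counting down-moves:
  k=0: S(0,0) = 10.3900
  k=1: S(1,0) = 10.9947; S(1,1) = 9.8186
  k=2: S(2,0) = 11.6346; S(2,1) = 10.3900; S(2,2) = 9.2786
  k=3: S(3,0) = 12.3117; S(3,1) = 10.9947; S(3,2) = 9.8186; S(3,3) = 8.7683
  k=4: S(4,0) = 13.0282; S(4,1) = 11.6346; S(4,2) = 10.3900; S(4,3) = 9.2786; S(4,4) = 8.2860
Terminal payoffs V(N, i) = max(K - S_T, 0):
  V(4,0) = 0.000000; V(4,1) = 0.000000; V(4,2) = 0.000000; V(4,3) = 0.251437; V(4,4) = 1.243981
Backward induction: V(k, i) = exp(-r*dt) * [p * V(k+1, i) + (1-p) * V(k+1, i+1)]; then take max(V_cont, immediate exercise) for American.
  V(3,0) = exp(-r*dt) * [p*0.000000 + (1-p)*0.000000] = 0.000000; exercise = 0.000000; V(3,0) = max -> 0.000000
  V(3,1) = exp(-r*dt) * [p*0.000000 + (1-p)*0.000000] = 0.000000; exercise = 0.000000; V(3,1) = max -> 0.000000
  V(3,2) = exp(-r*dt) * [p*0.000000 + (1-p)*0.251437] = 0.113945; exercise = 0.000000; V(3,2) = max -> 0.113945
  V(3,3) = exp(-r*dt) * [p*0.251437 + (1-p)*1.243981] = 0.699385; exercise = 0.761742; V(3,3) = max -> 0.761742
  V(2,0) = exp(-r*dt) * [p*0.000000 + (1-p)*0.000000] = 0.000000; exercise = 0.000000; V(2,0) = max -> 0.000000
  V(2,1) = exp(-r*dt) * [p*0.000000 + (1-p)*0.113945] = 0.051637; exercise = 0.000000; V(2,1) = max -> 0.051637
  V(2,2) = exp(-r*dt) * [p*0.113945 + (1-p)*0.761742] = 0.406673; exercise = 0.251437; V(2,2) = max -> 0.406673
  V(1,0) = exp(-r*dt) * [p*0.000000 + (1-p)*0.051637] = 0.023401; exercise = 0.000000; V(1,0) = max -> 0.023401
  V(1,1) = exp(-r*dt) * [p*0.051637 + (1-p)*0.406673] = 0.212151; exercise = 0.000000; V(1,1) = max -> 0.212151
  V(0,0) = exp(-r*dt) * [p*0.023401 + (1-p)*0.212151] = 0.108766; exercise = 0.000000; V(0,0) = max -> 0.108766


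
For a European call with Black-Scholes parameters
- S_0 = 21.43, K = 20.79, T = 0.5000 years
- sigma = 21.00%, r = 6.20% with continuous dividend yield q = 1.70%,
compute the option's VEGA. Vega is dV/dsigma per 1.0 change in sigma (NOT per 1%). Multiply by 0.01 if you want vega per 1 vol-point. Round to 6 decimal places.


Answer: Vega = 5.464923

Derivation:
d1 = 0.4299526257; d2 = 0.2814602016
phi(d1) = 0.3637210092; exp(-qT) = 0.9915360229; exp(-rT) = 0.9694755731
Vega = S * exp(-qT) * phi(d1) * sqrt(T) = 21.4300 * 0.9915360229 * 0.3637210092 * 0.7071067812 = 5.464923


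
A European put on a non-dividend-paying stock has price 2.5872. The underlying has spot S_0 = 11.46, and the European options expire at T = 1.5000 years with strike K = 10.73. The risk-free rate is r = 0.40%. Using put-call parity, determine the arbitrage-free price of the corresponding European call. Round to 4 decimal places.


Answer: Call price = 3.3814

Derivation:
Put-call parity: C - P = S_0 * exp(-qT) - K * exp(-rT).
S_0 * exp(-qT) = 11.4600 * 1.00000000 = 11.46000000
K * exp(-rT) = 10.7300 * 0.99401796 = 10.66581275
C = P + S*exp(-qT) - K*exp(-rT)
C = 2.5872 + 11.46000000 - 10.66581275 = 3.3814


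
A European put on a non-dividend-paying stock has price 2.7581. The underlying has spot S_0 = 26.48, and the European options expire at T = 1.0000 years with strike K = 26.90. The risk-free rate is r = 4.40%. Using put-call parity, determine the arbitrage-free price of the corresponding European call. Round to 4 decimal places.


Put-call parity: C - P = S_0 * exp(-qT) - K * exp(-rT).
S_0 * exp(-qT) = 26.4800 * 1.00000000 = 26.48000000
K * exp(-rT) = 26.9000 * 0.95695396 = 25.74206146
C = P + S*exp(-qT) - K*exp(-rT)
C = 2.7581 + 26.48000000 - 25.74206146 = 3.4960

Answer: Call price = 3.4960


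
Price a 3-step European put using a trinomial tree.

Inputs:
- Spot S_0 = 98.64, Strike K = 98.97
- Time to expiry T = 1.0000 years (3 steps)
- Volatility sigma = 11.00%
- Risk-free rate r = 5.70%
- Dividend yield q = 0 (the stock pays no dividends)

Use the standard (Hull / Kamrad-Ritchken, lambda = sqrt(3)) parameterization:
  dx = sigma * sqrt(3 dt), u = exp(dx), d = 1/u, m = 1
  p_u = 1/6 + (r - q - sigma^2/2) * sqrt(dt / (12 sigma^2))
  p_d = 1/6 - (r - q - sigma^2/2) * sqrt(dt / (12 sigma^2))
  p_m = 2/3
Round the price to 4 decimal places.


dt = T/N = 0.333333; dx = sigma*sqrt(3*dt) = 0.110000
u = exp(dx) = 1.116278; d = 1/u = 0.895834
p_u = 0.243864, p_m = 0.666667, p_d = 0.089470
Discount per step: exp(-r*dt) = 0.981179
Stock lattice S(k, j) with j the centered position index:
  k=0: S(0,+0) = 98.6400
  k=1: S(1,-1) = 88.3651; S(1,+0) = 98.6400; S(1,+1) = 110.1097
  k=2: S(2,-2) = 79.1605; S(2,-1) = 88.3651; S(2,+0) = 98.6400; S(2,+1) = 110.1097; S(2,+2) = 122.9130
  k=3: S(3,-3) = 70.9146; S(3,-2) = 79.1605; S(3,-1) = 88.3651; S(3,+0) = 98.6400; S(3,+1) = 110.1097; S(3,+2) = 122.9130; S(3,+3) = 137.2051
Terminal payoffs V(N, j) = max(K - S_T, 0):
  V(3,-3) = 28.055363; V(3,-2) = 19.809546; V(3,-1) = 10.604921; V(3,+0) = 0.330000; V(3,+1) = 0.000000; V(3,+2) = 0.000000; V(3,+3) = 0.000000
Backward induction: V(k, j) = exp(-r*dt) * [p_u * V(k+1, j+1) + p_m * V(k+1, j) + p_d * V(k+1, j-1)]
  V(2,-2) = exp(-r*dt) * [p_u*10.604921 + p_m*19.809546 + p_d*28.055363] = 17.958156
  V(2,-1) = exp(-r*dt) * [p_u*0.330000 + p_m*10.604921 + p_d*19.809546] = 8.754844
  V(2,+0) = exp(-r*dt) * [p_u*0.000000 + p_m*0.330000 + p_d*10.604921] = 1.146821
  V(2,+1) = exp(-r*dt) * [p_u*0.000000 + p_m*0.000000 + p_d*0.330000] = 0.028969
  V(2,+2) = exp(-r*dt) * [p_u*0.000000 + p_m*0.000000 + p_d*0.000000] = 0.000000
  V(1,-1) = exp(-r*dt) * [p_u*1.146821 + p_m*8.754844 + p_d*17.958156] = 7.577591
  V(1,+0) = exp(-r*dt) * [p_u*0.028969 + p_m*1.146821 + p_d*8.754844] = 1.525641
  V(1,+1) = exp(-r*dt) * [p_u*0.000000 + p_m*0.028969 + p_d*1.146821] = 0.119624
  V(0,+0) = exp(-r*dt) * [p_u*0.119624 + p_m*1.525641 + p_d*7.577591] = 1.691780

Answer: Price = V(0,0) = 1.6918


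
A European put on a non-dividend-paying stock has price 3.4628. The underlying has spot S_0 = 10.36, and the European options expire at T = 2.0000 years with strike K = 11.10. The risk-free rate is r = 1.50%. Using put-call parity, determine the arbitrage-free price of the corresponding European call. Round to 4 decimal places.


Answer: Call price = 3.0509

Derivation:
Put-call parity: C - P = S_0 * exp(-qT) - K * exp(-rT).
S_0 * exp(-qT) = 10.3600 * 1.00000000 = 10.36000000
K * exp(-rT) = 11.1000 * 0.97044553 = 10.77194542
C = P + S*exp(-qT) - K*exp(-rT)
C = 3.4628 + 10.36000000 - 10.77194542 = 3.0509


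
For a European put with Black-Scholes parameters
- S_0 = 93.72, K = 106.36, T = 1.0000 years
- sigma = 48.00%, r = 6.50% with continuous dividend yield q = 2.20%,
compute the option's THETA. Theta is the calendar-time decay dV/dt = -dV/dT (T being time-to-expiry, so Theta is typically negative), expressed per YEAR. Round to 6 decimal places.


Answer: Theta = -5.435057

Derivation:
d1 = 0.0660042651; d2 = -0.4139957349
phi(d1) = 0.3980742176; exp(-qT) = 0.9782402351; exp(-rT) = 0.9370674634
Theta = -S*exp(-qT)*phi(d1)*sigma/(2*sqrt(T)) + r*K*exp(-rT)*N(-d2) - q*S*exp(-qT)*N(-d1)
N(-d1) = 0.4736872149; N(-d2) = 0.6605613848; sqrt(T) = 1.0000000000
Term 1 = -93.7200 * 0.9782402351 * 0.3980742176 * 0.4800 / (2 * 1.0000000000) = -8.7589710968
Term 2 = 0.0650 * 106.3600 * 0.9370674634 * 0.6605613848 = 4.2793294846
Term 3 = -0.0220 * 93.7200 * 0.9782402351 * 0.4736872149 = -0.9554151975
Theta = -8.7589710968 + (4.2793294846) + (-0.9554151975) = -5.435057


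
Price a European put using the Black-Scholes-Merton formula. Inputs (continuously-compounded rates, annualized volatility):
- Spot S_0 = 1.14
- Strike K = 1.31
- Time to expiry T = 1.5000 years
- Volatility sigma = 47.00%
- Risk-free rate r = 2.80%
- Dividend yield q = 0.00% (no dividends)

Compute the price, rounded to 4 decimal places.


d1 = (ln(S/K) + (r - q + 0.5*sigma^2) * T) / (sigma * sqrt(T)) = 0.11930600
d2 = d1 - sigma * sqrt(T) = -0.45632409
exp(-rT) = 0.95886978; exp(-qT) = 1.00000000
P = K * exp(-rT) * N(-d2) - S_0 * exp(-qT) * N(-d1)
N(-d1) = 0.45251646; N(-d2) = 0.67592153
P = 1.3100 * 0.95886978 * 0.67592153 - 1.1400 * 1.00000000 * 0.45251646 = 0.3332

Answer: Price = 0.3332


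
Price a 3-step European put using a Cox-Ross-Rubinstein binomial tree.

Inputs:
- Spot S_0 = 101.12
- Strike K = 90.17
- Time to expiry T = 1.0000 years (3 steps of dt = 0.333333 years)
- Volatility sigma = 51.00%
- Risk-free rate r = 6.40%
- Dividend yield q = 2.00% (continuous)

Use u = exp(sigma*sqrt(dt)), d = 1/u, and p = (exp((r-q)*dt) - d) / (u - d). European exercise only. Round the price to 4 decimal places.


dt = T/N = 0.333333
u = exp(sigma*sqrt(dt)) = 1.342386; d = 1/u = 0.744942
p = (exp((r-q)*dt) - d) / (u - d) = 0.451645
Discount per step: exp(-r*dt) = 0.978893
Stock lattice S(k, i) with i counting down-moves:
  k=0: S(0,0) = 101.1200
  k=1: S(1,0) = 135.7421; S(1,1) = 75.3286
  k=2: S(2,0) = 182.2183; S(2,1) = 101.1200; S(2,2) = 56.1154
  k=3: S(3,0) = 244.6072; S(3,1) = 135.7421; S(3,2) = 75.3286; S(3,3) = 41.8027
Terminal payoffs V(N, i) = max(K - S_T, 0):
  V(3,0) = 0.000000; V(3,1) = 0.000000; V(3,2) = 14.841444; V(3,3) = 48.367255
Backward induction: V(k, i) = exp(-r*dt) * [p * V(k+1, i) + (1-p) * V(k+1, i+1)].
  V(2,0) = exp(-r*dt) * [p*0.000000 + (1-p)*0.000000] = 0.000000
  V(2,1) = exp(-r*dt) * [p*0.000000 + (1-p)*14.841444] = 7.966599
  V(2,2) = exp(-r*dt) * [p*14.841444 + (1-p)*48.367255] = 32.524185
  V(1,0) = exp(-r*dt) * [p*0.000000 + (1-p)*7.966599] = 4.276316
  V(1,1) = exp(-r*dt) * [p*7.966599 + (1-p)*32.524185] = 20.980481
  V(0,0) = exp(-r*dt) * [p*4.276316 + (1-p)*20.980481] = 13.152526

Answer: Price = V(0,0) = 13.1525


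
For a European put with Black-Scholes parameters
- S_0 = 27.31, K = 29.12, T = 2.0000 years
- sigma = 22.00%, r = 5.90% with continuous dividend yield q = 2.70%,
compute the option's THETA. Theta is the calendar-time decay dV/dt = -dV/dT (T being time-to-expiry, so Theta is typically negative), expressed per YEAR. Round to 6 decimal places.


d1 = 0.1550097378; d2 = -0.1561172460
phi(d1) = 0.3941780601; exp(-qT) = 0.9474321065; exp(-rT) = 0.8886960526
Theta = -S*exp(-qT)*phi(d1)*sigma/(2*sqrt(T)) + r*K*exp(-rT)*N(-d2) - q*S*exp(-qT)*N(-d1)
N(-d1) = 0.4384068202; N(-d2) = 0.5620296976; sqrt(T) = 1.4142135624
Term 1 = -27.3100 * 0.9474321065 * 0.3941780601 * 0.2200 / (2 * 1.4142135624) = -0.7933045282
Term 2 = 0.0590 * 29.1200 * 0.8886960526 * 0.5620296976 = 0.8581355575
Term 3 = -0.0270 * 27.3100 * 0.9474321065 * 0.4384068202 = -0.3062745173
Theta = -0.7933045282 + (0.8581355575) + (-0.3062745173) = -0.241443

Answer: Theta = -0.241443


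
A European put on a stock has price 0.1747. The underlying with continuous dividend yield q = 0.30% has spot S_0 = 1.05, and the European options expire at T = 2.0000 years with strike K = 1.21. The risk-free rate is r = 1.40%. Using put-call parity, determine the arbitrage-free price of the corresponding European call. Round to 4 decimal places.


Put-call parity: C - P = S_0 * exp(-qT) - K * exp(-rT).
S_0 * exp(-qT) = 1.0500 * 0.99401796 = 1.04371886
K * exp(-rT) = 1.2100 * 0.97238837 = 1.17658992
C = P + S*exp(-qT) - K*exp(-rT)
C = 0.1747 + 1.04371886 - 1.17658992 = 0.0418

Answer: Call price = 0.0418


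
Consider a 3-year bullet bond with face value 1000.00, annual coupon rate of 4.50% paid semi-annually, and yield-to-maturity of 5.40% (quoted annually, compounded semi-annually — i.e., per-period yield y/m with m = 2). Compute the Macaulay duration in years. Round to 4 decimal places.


Answer: Macaulay duration = 2.8373 years

Derivation:
Coupon per period c = face * coupon_rate / m = 22.500000
Periods per year m = 2; per-period yield y/m = 0.027000
Number of cashflows N = 6
Cashflows (t years, CF_t, discount factor 1/(1+y/m)^(m*t), PV):
  t = 0.5000: CF_t = 22.500000, DF = 0.973710, PV = 21.908471
  t = 1.0000: CF_t = 22.500000, DF = 0.948111, PV = 21.332494
  t = 1.5000: CF_t = 22.500000, DF = 0.923185, PV = 20.771659
  t = 2.0000: CF_t = 22.500000, DF = 0.898914, PV = 20.225569
  t = 2.5000: CF_t = 22.500000, DF = 0.875282, PV = 19.693835
  t = 3.0000: CF_t = 1022.500000, DF = 0.852270, PV = 871.446350
Price P = sum_t PV_t = 975.378378
Macaulay numerator sum_t t * PV_t:
  t * PV_t at t = 0.5000: 10.954236
  t * PV_t at t = 1.0000: 21.332494
  t * PV_t at t = 1.5000: 31.157489
  t * PV_t at t = 2.0000: 40.451138
  t * PV_t at t = 2.5000: 49.234588
  t * PV_t at t = 3.0000: 2614.339049
Macaulay duration D = (sum_t t * PV_t) / P = 2767.468993 / 975.378378 = 2.837329


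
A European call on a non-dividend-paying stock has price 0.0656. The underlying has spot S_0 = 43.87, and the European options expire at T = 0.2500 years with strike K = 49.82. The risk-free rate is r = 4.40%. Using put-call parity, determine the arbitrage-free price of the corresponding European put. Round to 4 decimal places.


Answer: Put price = 5.4706

Derivation:
Put-call parity: C - P = S_0 * exp(-qT) - K * exp(-rT).
S_0 * exp(-qT) = 43.8700 * 1.00000000 = 43.87000000
K * exp(-rT) = 49.8200 * 0.98906028 = 49.27498309
P = C - S*exp(-qT) + K*exp(-rT)
P = 0.0656 - 43.87000000 + 49.27498309 = 5.4706


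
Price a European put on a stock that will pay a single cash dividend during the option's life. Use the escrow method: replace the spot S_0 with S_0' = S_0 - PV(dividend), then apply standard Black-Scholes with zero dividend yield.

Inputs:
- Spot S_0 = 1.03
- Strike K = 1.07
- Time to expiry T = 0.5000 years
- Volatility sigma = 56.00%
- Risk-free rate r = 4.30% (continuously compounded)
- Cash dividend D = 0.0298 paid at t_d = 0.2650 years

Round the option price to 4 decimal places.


PV(D) = D * exp(-r * t_d) = 0.0298 * 0.98866968 = 0.02946236
S_0' = S_0 - PV(D) = 1.0300 - 0.02946236 = 1.00053764
d1 = (ln(S_0'/K) + (r + sigma^2/2)*T) / (sigma*sqrt(T)) = 0.08277910
d2 = d1 - sigma*sqrt(T) = -0.31320070
exp(-rT) = 0.97872948
N(-d1) = 0.46701359; N(-d2) = 0.62293591
P = K * exp(-rT) * N(-d2) - S_0' * N(-d1) = 1.0700 * 0.97872948 * 0.62293591 - 1.00053764 * 0.46701359 = 0.1851

Answer: Price = 0.1851


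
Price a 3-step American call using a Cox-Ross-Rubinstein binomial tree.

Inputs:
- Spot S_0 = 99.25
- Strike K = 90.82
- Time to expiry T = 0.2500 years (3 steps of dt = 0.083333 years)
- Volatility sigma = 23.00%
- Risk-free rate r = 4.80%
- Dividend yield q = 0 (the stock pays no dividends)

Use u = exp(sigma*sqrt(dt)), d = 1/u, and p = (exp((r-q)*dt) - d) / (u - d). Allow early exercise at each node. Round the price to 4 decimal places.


Answer: Price = V(0,0) = 10.5931

Derivation:
dt = T/N = 0.083333
u = exp(sigma*sqrt(dt)) = 1.068649; d = 1/u = 0.935761
p = (exp((r-q)*dt) - d) / (u - d) = 0.513568
Discount per step: exp(-r*dt) = 0.996008
Stock lattice S(k, i) with i counting down-moves:
  k=0: S(0,0) = 99.2500
  k=1: S(1,0) = 106.0634; S(1,1) = 92.8743
  k=2: S(2,0) = 113.3446; S(2,1) = 99.2500; S(2,2) = 86.9081
  k=3: S(3,0) = 121.1256; S(3,1) = 106.0634; S(3,2) = 92.8743; S(3,3) = 81.3252
Terminal payoffs V(N, i) = max(S_T - K, 0):
  V(3,0) = 30.305568; V(3,1) = 15.243418; V(3,2) = 2.054270; V(3,3) = 0.000000
Backward induction: V(k, i) = exp(-r*dt) * [p * V(k+1, i) + (1-p) * V(k+1, i+1)]; then take max(V_cont, immediate exercise) for American.
  V(2,0) = exp(-r*dt) * [p*30.305568 + (1-p)*15.243418] = 22.887126; exercise = 22.524571; V(2,0) = max -> 22.887126
  V(2,1) = exp(-r*dt) * [p*15.243418 + (1-p)*2.054270] = 8.792554; exercise = 8.430000; V(2,1) = max -> 8.792554
  V(2,2) = exp(-r*dt) * [p*2.054270 + (1-p)*0.000000] = 1.050796; exercise = 0.000000; V(2,2) = max -> 1.050796
  V(1,0) = exp(-r*dt) * [p*22.887126 + (1-p)*8.792554] = 15.967080; exercise = 15.243418; V(1,0) = max -> 15.967080
  V(1,1) = exp(-r*dt) * [p*8.792554 + (1-p)*1.050796] = 5.006649; exercise = 2.054270; V(1,1) = max -> 5.006649
  V(0,0) = exp(-r*dt) * [p*15.967080 + (1-p)*5.006649] = 10.593119; exercise = 8.430000; V(0,0) = max -> 10.593119


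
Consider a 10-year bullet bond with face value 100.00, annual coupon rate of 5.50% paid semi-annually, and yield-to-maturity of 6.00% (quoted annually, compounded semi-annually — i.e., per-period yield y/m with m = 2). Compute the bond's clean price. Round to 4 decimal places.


Answer: Price = 96.2806

Derivation:
Coupon per period c = face * coupon_rate / m = 2.750000
Periods per year m = 2; per-period yield y/m = 0.030000
Number of cashflows N = 20
Cashflows (t years, CF_t, discount factor 1/(1+y/m)^(m*t), PV):
  t = 0.5000: CF_t = 2.750000, DF = 0.970874, PV = 2.669903
  t = 1.0000: CF_t = 2.750000, DF = 0.942596, PV = 2.592139
  t = 1.5000: CF_t = 2.750000, DF = 0.915142, PV = 2.516640
  t = 2.0000: CF_t = 2.750000, DF = 0.888487, PV = 2.443339
  t = 2.5000: CF_t = 2.750000, DF = 0.862609, PV = 2.372174
  t = 3.0000: CF_t = 2.750000, DF = 0.837484, PV = 2.303082
  t = 3.5000: CF_t = 2.750000, DF = 0.813092, PV = 2.236002
  t = 4.0000: CF_t = 2.750000, DF = 0.789409, PV = 2.170875
  t = 4.5000: CF_t = 2.750000, DF = 0.766417, PV = 2.107646
  t = 5.0000: CF_t = 2.750000, DF = 0.744094, PV = 2.046258
  t = 5.5000: CF_t = 2.750000, DF = 0.722421, PV = 1.986659
  t = 6.0000: CF_t = 2.750000, DF = 0.701380, PV = 1.928795
  t = 6.5000: CF_t = 2.750000, DF = 0.680951, PV = 1.872616
  t = 7.0000: CF_t = 2.750000, DF = 0.661118, PV = 1.818074
  t = 7.5000: CF_t = 2.750000, DF = 0.641862, PV = 1.765120
  t = 8.0000: CF_t = 2.750000, DF = 0.623167, PV = 1.713709
  t = 8.5000: CF_t = 2.750000, DF = 0.605016, PV = 1.663795
  t = 9.0000: CF_t = 2.750000, DF = 0.587395, PV = 1.615335
  t = 9.5000: CF_t = 2.750000, DF = 0.570286, PV = 1.568287
  t = 10.0000: CF_t = 102.750000, DF = 0.553676, PV = 56.890184
Price P = sum_t PV_t = 96.280631


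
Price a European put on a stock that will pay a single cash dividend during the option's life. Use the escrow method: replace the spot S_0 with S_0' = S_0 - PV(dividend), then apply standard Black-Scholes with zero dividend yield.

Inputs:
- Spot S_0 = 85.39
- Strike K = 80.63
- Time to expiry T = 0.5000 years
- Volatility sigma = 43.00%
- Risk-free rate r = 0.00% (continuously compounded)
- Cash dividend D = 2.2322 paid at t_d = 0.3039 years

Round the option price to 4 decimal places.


PV(D) = D * exp(-r * t_d) = 2.2322 * 1.00000000 = 2.23220000
S_0' = S_0 - PV(D) = 85.3900 - 2.23220000 = 83.15780000
d1 = (ln(S_0'/K) + (r + sigma^2/2)*T) / (sigma*sqrt(T)) = 0.25355277
d2 = d1 - sigma*sqrt(T) = -0.05050315
exp(-rT) = 1.00000000
N(-d1) = 0.39992055; N(-d2) = 0.52013928
P = K * exp(-rT) * N(-d2) - S_0' * N(-d1) = 80.6300 * 1.00000000 * 0.52013928 - 83.15780000 * 0.39992055 = 8.6823

Answer: Price = 8.6823


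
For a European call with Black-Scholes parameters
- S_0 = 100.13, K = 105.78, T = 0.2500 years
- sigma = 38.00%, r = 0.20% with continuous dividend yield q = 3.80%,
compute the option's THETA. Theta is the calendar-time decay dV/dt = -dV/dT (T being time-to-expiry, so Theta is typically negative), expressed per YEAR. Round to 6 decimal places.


d1 = -0.2412743364; d2 = -0.4312743364
phi(d1) = 0.3874977697; exp(-qT) = 0.9905449824; exp(-rT) = 0.9995001250
Theta = -S*exp(-qT)*phi(d1)*sigma/(2*sqrt(T)) - r*K*exp(-rT)*N(d2) + q*S*exp(-qT)*N(d1)
N(d1) = 0.4046712500; N(d2) = 0.3331344542; sqrt(T) = 0.5000000000
Term 1 = -100.1300 * 0.9905449824 * 0.3874977697 * 0.3800 / (2 * 0.5000000000) = -14.6046523140
Term 2 = -0.0020 * 105.7800 * 0.9995001250 * 0.3331344542 = -0.0704426950
Term 3 = 0.0380 * 100.1300 * 0.9905449824 * 0.4046712500 = 1.5251914643
Theta = -14.6046523140 + (-0.0704426950) + (1.5251914643) = -13.149904

Answer: Theta = -13.149904


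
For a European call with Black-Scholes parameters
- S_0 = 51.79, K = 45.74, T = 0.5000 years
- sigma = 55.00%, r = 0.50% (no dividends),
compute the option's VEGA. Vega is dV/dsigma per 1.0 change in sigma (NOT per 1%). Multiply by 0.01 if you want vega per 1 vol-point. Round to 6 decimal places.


d1 = 0.5202991767; d2 = 0.1313904470
phi(d1) = 0.3484382857; exp(-qT) = 1.0000000000; exp(-rT) = 0.9975031224
Vega = S * exp(-qT) * phi(d1) * sqrt(T) = 51.7900 * 1.0000000000 * 0.3484382857 * 0.7071067812 = 12.760179

Answer: Vega = 12.760179


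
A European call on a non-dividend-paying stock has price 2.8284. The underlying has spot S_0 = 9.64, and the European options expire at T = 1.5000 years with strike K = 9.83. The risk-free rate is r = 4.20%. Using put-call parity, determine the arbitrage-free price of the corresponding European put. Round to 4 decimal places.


Put-call parity: C - P = S_0 * exp(-qT) - K * exp(-rT).
S_0 * exp(-qT) = 9.6400 * 1.00000000 = 9.64000000
K * exp(-rT) = 9.8300 * 0.93894347 = 9.22981435
P = C - S*exp(-qT) + K*exp(-rT)
P = 2.8284 - 9.64000000 + 9.22981435 = 2.4182

Answer: Put price = 2.4182


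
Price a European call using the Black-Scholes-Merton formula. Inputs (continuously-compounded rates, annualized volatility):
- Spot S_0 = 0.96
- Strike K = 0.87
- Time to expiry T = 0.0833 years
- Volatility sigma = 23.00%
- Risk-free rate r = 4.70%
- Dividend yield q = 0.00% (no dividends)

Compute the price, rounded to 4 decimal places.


d1 = (ln(S/K) + (r - q + 0.5*sigma^2) * T) / (sigma * sqrt(T)) = 1.57510254
d2 = d1 - sigma * sqrt(T) = 1.50872054
exp(-rT) = 0.99609255; exp(-qT) = 1.00000000
C = S_0 * exp(-qT) * N(d1) - K * exp(-rT) * N(d2)
N(d1) = 0.94238361; N(d2) = 0.93431489
C = 0.9600 * 1.00000000 * 0.94238361 - 0.8700 * 0.99609255 * 0.93431489 = 0.0950

Answer: Price = 0.0950


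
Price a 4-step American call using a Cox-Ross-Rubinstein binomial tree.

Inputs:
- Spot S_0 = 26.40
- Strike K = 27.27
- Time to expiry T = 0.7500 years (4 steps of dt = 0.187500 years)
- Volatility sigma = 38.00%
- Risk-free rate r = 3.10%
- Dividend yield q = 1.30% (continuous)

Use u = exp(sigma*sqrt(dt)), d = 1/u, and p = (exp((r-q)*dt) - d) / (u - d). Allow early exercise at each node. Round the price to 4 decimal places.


Answer: Price = V(0,0) = 3.1407

Derivation:
dt = T/N = 0.187500
u = exp(sigma*sqrt(dt)) = 1.178856; d = 1/u = 0.848280
p = (exp((r-q)*dt) - d) / (u - d) = 0.469183
Discount per step: exp(-r*dt) = 0.994204
Stock lattice S(k, i) with i counting down-moves:
  k=0: S(0,0) = 26.4000
  k=1: S(1,0) = 31.1218; S(1,1) = 22.3946
  k=2: S(2,0) = 36.6881; S(2,1) = 26.4000; S(2,2) = 18.9969
  k=3: S(3,0) = 43.2501; S(3,1) = 31.1218; S(3,2) = 22.3946; S(3,3) = 16.1147
  k=4: S(4,0) = 50.9856; S(4,1) = 36.6881; S(4,2) = 26.4000; S(4,3) = 18.9969; S(4,4) = 13.6697
Terminal payoffs V(N, i) = max(S_T - K, 0):
  V(4,0) = 23.715604; V(4,1) = 9.418144; V(4,2) = 0.000000; V(4,3) = 0.000000; V(4,4) = 0.000000
Backward induction: V(k, i) = exp(-r*dt) * [p * V(k+1, i) + (1-p) * V(k+1, i+1)]; then take max(V_cont, immediate exercise) for American.
  V(3,0) = exp(-r*dt) * [p*23.715604 + (1-p)*9.418144] = 16.032808; exercise = 15.980054; V(3,0) = max -> 16.032808
  V(3,1) = exp(-r*dt) * [p*9.418144 + (1-p)*0.000000] = 4.393224; exercise = 3.851809; V(3,1) = max -> 4.393224
  V(3,2) = exp(-r*dt) * [p*0.000000 + (1-p)*0.000000] = 0.000000; exercise = 0.000000; V(3,2) = max -> 0.000000
  V(3,3) = exp(-r*dt) * [p*0.000000 + (1-p)*0.000000] = 0.000000; exercise = 0.000000; V(3,3) = max -> 0.000000
  V(2,0) = exp(-r*dt) * [p*16.032808 + (1-p)*4.393224] = 9.797207; exercise = 9.418144; V(2,0) = max -> 9.797207
  V(2,1) = exp(-r*dt) * [p*4.393224 + (1-p)*0.000000] = 2.049280; exercise = 0.000000; V(2,1) = max -> 2.049280
  V(2,2) = exp(-r*dt) * [p*0.000000 + (1-p)*0.000000] = 0.000000; exercise = 0.000000; V(2,2) = max -> 0.000000
  V(1,0) = exp(-r*dt) * [p*9.797207 + (1-p)*2.049280] = 5.651531; exercise = 3.851809; V(1,0) = max -> 5.651531
  V(1,1) = exp(-r*dt) * [p*2.049280 + (1-p)*0.000000] = 0.955915; exercise = 0.000000; V(1,1) = max -> 0.955915
  V(0,0) = exp(-r*dt) * [p*5.651531 + (1-p)*0.955915] = 3.140710; exercise = 0.000000; V(0,0) = max -> 3.140710


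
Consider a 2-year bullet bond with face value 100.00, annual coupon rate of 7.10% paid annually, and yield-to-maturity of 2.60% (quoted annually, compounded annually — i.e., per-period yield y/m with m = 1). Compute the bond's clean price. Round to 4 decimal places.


Coupon per period c = face * coupon_rate / m = 7.100000
Periods per year m = 1; per-period yield y/m = 0.026000
Number of cashflows N = 2
Cashflows (t years, CF_t, discount factor 1/(1+y/m)^(m*t), PV):
  t = 1.0000: CF_t = 7.100000, DF = 0.974659, PV = 6.920078
  t = 2.0000: CF_t = 107.100000, DF = 0.949960, PV = 101.740707
Price P = sum_t PV_t = 108.660785

Answer: Price = 108.6608


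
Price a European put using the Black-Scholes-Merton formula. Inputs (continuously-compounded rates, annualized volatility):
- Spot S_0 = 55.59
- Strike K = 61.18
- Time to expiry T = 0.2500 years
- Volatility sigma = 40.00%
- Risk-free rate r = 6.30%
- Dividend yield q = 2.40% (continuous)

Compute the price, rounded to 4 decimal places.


d1 = (ln(S/K) + (r - q + 0.5*sigma^2) * T) / (sigma * sqrt(T)) = -0.33033505
d2 = d1 - sigma * sqrt(T) = -0.53033505
exp(-rT) = 0.98437338; exp(-qT) = 0.99401796
P = K * exp(-rT) * N(-d2) - S_0 * exp(-qT) * N(-d1)
N(-d1) = 0.62942659; N(-d2) = 0.70206017
P = 61.1800 * 0.98437338 * 0.70206017 - 55.5900 * 0.99401796 * 0.62942659 = 7.5003

Answer: Price = 7.5003


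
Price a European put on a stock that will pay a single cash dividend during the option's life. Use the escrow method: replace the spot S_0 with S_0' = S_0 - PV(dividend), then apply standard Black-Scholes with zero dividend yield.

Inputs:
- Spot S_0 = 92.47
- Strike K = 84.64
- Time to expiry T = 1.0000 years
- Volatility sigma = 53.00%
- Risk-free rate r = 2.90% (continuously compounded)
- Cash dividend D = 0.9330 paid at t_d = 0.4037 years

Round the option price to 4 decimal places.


Answer: Price = 13.8573

Derivation:
PV(D) = D * exp(-r * t_d) = 0.9330 * 0.98836096 = 0.92214078
S_0' = S_0 - PV(D) = 92.4700 - 0.92214078 = 91.54785922
d1 = (ln(S_0'/K) + (r + sigma^2/2)*T) / (sigma*sqrt(T)) = 0.46774513
d2 = d1 - sigma*sqrt(T) = -0.06225487
exp(-rT) = 0.97141646
N(-d1) = 0.31998343; N(-d2) = 0.52482007
P = K * exp(-rT) * N(-d2) - S_0' * N(-d1) = 84.6400 * 0.97141646 * 0.52482007 - 91.54785922 * 0.31998343 = 13.8573


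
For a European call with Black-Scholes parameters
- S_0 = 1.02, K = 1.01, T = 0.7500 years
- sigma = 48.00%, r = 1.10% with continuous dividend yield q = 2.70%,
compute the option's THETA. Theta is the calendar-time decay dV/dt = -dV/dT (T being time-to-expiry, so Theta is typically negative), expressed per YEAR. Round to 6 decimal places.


d1 = 0.2026795251; d2 = -0.2130126687
phi(d1) = 0.3908317853; exp(-qT) = 0.9799536543; exp(-rT) = 0.9917839379
Theta = -S*exp(-qT)*phi(d1)*sigma/(2*sqrt(T)) - r*K*exp(-rT)*N(d2) + q*S*exp(-qT)*N(d1)
N(d1) = 0.5803072362; N(d2) = 0.4156585406; sqrt(T) = 0.8660254038
Term 1 = -1.0200 * 0.9799536543 * 0.3908317853 * 0.4800 / (2 * 0.8660254038) = -0.1082620372
Term 2 = -0.0110 * 1.0100 * 0.9917839379 * 0.4156585406 = -0.0045800249
Term 3 = 0.0270 * 1.0200 * 0.9799536543 * 0.5803072362 = 0.0156612874
Theta = -0.1082620372 + (-0.0045800249) + (0.0156612874) = -0.097181

Answer: Theta = -0.097181


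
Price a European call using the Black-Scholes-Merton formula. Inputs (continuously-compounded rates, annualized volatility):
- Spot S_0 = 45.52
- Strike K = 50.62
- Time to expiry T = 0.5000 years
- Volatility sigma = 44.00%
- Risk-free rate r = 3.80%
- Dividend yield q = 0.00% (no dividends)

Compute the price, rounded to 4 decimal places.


Answer: Price = 4.0375

Derivation:
d1 = (ln(S/K) + (r - q + 0.5*sigma^2) * T) / (sigma * sqrt(T)) = -0.12469174
d2 = d1 - sigma * sqrt(T) = -0.43581872
exp(-rT) = 0.98117936; exp(-qT) = 1.00000000
C = S_0 * exp(-qT) * N(d1) - K * exp(-rT) * N(d2)
N(d1) = 0.45038380; N(d2) = 0.33148413
C = 45.5200 * 1.00000000 * 0.45038380 - 50.6200 * 0.98117936 * 0.33148413 = 4.0375


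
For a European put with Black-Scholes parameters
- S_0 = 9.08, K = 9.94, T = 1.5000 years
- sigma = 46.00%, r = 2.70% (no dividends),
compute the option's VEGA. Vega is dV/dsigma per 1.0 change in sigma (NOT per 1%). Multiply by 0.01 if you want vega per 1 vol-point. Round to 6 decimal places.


d1 = 0.1929544222; d2 = -0.3704282186
phi(d1) = 0.3915843875; exp(-qT) = 1.0000000000; exp(-rT) = 0.9603091645
Vega = S * exp(-qT) * phi(d1) * sqrt(T) = 9.0800 * 1.0000000000 * 0.3915843875 * 1.2247448714 = 4.354686

Answer: Vega = 4.354686


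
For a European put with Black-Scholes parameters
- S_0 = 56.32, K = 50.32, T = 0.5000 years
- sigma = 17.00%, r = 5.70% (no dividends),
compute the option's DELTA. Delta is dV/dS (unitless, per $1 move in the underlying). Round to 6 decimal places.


Answer: Delta = -0.108547

Derivation:
d1 = 1.2342931490; d2 = 1.1140849962
phi(d1) = 0.1862475973; exp(-qT) = 1.0000000000; exp(-rT) = 0.9719022941
N(-d1) = 0.1085468439
Delta = -exp(-qT) * N(-d1) = -1.0000000000 * 0.1085468439 = -0.108547


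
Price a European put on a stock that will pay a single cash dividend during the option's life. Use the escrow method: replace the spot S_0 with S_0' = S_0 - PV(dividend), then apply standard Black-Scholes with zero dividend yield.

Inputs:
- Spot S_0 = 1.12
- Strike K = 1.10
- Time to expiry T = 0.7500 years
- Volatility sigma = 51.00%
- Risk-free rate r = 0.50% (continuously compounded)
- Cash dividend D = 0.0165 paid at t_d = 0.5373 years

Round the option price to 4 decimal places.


Answer: Price = 0.1884

Derivation:
PV(D) = D * exp(-r * t_d) = 0.0165 * 0.99731711 = 0.01645573
S_0' = S_0 - PV(D) = 1.1200 - 0.01645573 = 1.10354427
d1 = (ln(S_0'/K) + (r + sigma^2/2)*T) / (sigma*sqrt(T)) = 0.23661033
d2 = d1 - sigma*sqrt(T) = -0.20506263
exp(-rT) = 0.99625702
N(-d1) = 0.40647955; N(-d2) = 0.58123840
P = K * exp(-rT) * N(-d2) - S_0' * N(-d1) = 1.1000 * 0.99625702 * 0.58123840 - 1.10354427 * 0.40647955 = 0.1884


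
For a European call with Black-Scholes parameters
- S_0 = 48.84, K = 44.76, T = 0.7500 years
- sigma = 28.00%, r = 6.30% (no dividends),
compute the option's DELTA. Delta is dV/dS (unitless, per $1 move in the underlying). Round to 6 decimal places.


d1 = 0.6758493832; d2 = 0.4333622702
phi(d1) = 0.3174849931; exp(-qT) = 1.0000000000; exp(-rT) = 0.9538489056
N(d1) = 0.7504318613
Delta = exp(-qT) * N(d1) = 1.0000000000 * 0.7504318613 = 0.750432

Answer: Delta = 0.750432


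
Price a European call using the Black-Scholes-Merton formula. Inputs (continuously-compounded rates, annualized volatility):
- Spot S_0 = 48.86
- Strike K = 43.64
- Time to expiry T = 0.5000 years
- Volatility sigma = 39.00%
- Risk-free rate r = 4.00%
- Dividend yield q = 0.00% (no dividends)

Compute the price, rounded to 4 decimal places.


d1 = (ln(S/K) + (r - q + 0.5*sigma^2) * T) / (sigma * sqrt(T)) = 0.62011417
d2 = d1 - sigma * sqrt(T) = 0.34434253
exp(-rT) = 0.98019867; exp(-qT) = 1.00000000
C = S_0 * exp(-qT) * N(d1) - K * exp(-rT) * N(d2)
N(d1) = 0.73240869; N(d2) = 0.63470565
C = 48.8600 * 1.00000000 * 0.73240869 - 43.6400 * 0.98019867 * 0.63470565 = 8.6354

Answer: Price = 8.6354


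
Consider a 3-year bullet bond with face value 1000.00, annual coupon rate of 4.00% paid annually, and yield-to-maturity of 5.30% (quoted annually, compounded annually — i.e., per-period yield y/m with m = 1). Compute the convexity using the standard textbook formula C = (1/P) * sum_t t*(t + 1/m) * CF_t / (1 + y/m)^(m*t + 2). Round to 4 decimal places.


Coupon per period c = face * coupon_rate / m = 40.000000
Periods per year m = 1; per-period yield y/m = 0.053000
Number of cashflows N = 3
Cashflows (t years, CF_t, discount factor 1/(1+y/m)^(m*t), PV):
  t = 1.0000: CF_t = 40.000000, DF = 0.949668, PV = 37.986705
  t = 2.0000: CF_t = 40.000000, DF = 0.901869, PV = 36.074743
  t = 3.0000: CF_t = 1040.000000, DF = 0.856475, PV = 890.734401
Price P = sum_t PV_t = 964.795849
Convexity numerator sum_t t*(t + 1/m) * CF_t / (1+y/m)^(m*t + 2):
  t = 1.0000: term = 68.518031
  t = 2.0000: term = 195.208065
  t = 3.0000: term = 9639.904454
Convexity = (1/P) * sum = 9903.630550 / 964.795849 = 10.265001

Answer: Convexity = 10.2650


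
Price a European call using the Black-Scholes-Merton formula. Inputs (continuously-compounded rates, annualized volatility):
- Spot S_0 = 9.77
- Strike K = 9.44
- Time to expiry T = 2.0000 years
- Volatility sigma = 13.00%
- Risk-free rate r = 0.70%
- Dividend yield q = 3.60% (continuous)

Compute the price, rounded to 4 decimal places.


d1 = (ln(S/K) + (r - q + 0.5*sigma^2) * T) / (sigma * sqrt(T)) = -0.03665812
d2 = d1 - sigma * sqrt(T) = -0.22050589
exp(-rT) = 0.98609754; exp(-qT) = 0.93053090
C = S_0 * exp(-qT) * N(d1) - K * exp(-rT) * N(d2)
N(d1) = 0.48537880; N(d2) = 0.41273859
C = 9.7700 * 0.93053090 * 0.48537880 - 9.4400 * 0.98609754 * 0.41273859 = 0.5706

Answer: Price = 0.5706


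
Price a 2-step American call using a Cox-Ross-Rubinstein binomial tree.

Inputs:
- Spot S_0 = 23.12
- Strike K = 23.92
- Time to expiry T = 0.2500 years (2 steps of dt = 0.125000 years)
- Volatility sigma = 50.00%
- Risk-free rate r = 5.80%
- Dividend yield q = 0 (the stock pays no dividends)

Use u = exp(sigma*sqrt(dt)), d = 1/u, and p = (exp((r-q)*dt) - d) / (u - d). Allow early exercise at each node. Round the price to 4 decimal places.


dt = T/N = 0.125000
u = exp(sigma*sqrt(dt)) = 1.193365; d = 1/u = 0.837967
p = (exp((r-q)*dt) - d) / (u - d) = 0.476394
Discount per step: exp(-r*dt) = 0.992776
Stock lattice S(k, i) with i counting down-moves:
  k=0: S(0,0) = 23.1200
  k=1: S(1,0) = 27.5906; S(1,1) = 19.3738
  k=2: S(2,0) = 32.9256; S(2,1) = 23.1200; S(2,2) = 16.2346
Terminal payoffs V(N, i) = max(S_T - K, 0):
  V(2,0) = 9.005632; V(2,1) = 0.000000; V(2,2) = 0.000000
Backward induction: V(k, i) = exp(-r*dt) * [p * V(k+1, i) + (1-p) * V(k+1, i+1)]; then take max(V_cont, immediate exercise) for American.
  V(1,0) = exp(-r*dt) * [p*9.005632 + (1-p)*0.000000] = 4.259241; exercise = 3.670589; V(1,0) = max -> 4.259241
  V(1,1) = exp(-r*dt) * [p*0.000000 + (1-p)*0.000000] = 0.000000; exercise = 0.000000; V(1,1) = max -> 0.000000
  V(0,0) = exp(-r*dt) * [p*4.259241 + (1-p)*0.000000] = 2.014421; exercise = 0.000000; V(0,0) = max -> 2.014421

Answer: Price = V(0,0) = 2.0144


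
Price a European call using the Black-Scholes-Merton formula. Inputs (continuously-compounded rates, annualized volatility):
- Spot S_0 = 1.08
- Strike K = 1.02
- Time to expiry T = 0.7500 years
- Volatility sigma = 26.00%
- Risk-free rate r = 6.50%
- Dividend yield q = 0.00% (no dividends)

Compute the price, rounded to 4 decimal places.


d1 = (ln(S/K) + (r - q + 0.5*sigma^2) * T) / (sigma * sqrt(T)) = 0.58293908
d2 = d1 - sigma * sqrt(T) = 0.35777248
exp(-rT) = 0.95241920; exp(-qT) = 1.00000000
C = S_0 * exp(-qT) * N(d1) - K * exp(-rT) * N(d2)
N(d1) = 0.72003284; N(d2) = 0.63974321
C = 1.0800 * 1.00000000 * 0.72003284 - 1.0200 * 0.95241920 * 0.63974321 = 0.1561

Answer: Price = 0.1561


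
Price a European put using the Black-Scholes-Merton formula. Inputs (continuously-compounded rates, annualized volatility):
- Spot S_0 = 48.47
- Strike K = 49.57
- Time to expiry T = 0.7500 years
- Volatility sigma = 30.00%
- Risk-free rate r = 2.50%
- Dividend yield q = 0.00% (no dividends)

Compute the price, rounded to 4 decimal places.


Answer: Price = 5.1091

Derivation:
d1 = (ln(S/K) + (r - q + 0.5*sigma^2) * T) / (sigma * sqrt(T)) = 0.11569806
d2 = d1 - sigma * sqrt(T) = -0.14410956
exp(-rT) = 0.98142469; exp(-qT) = 1.00000000
P = K * exp(-rT) * N(-d2) - S_0 * exp(-qT) * N(-d1)
N(-d1) = 0.45394592; N(-d2) = 0.55729302
P = 49.5700 * 0.98142469 * 0.55729302 - 48.4700 * 1.00000000 * 0.45394592 = 5.1091


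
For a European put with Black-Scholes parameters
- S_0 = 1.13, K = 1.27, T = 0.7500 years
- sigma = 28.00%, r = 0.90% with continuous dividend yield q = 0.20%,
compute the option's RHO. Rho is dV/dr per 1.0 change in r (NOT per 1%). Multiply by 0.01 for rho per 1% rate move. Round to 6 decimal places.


Answer: Rho = -0.680684

Derivation:
d1 = -0.3387778703; d2 = -0.5812649834
phi(d1) = 0.3766933733; exp(-qT) = 0.9985011244; exp(-rT) = 0.9932727301
N(-d2) = 0.7194690616
Rho = -K*T*exp(-rT)*N(-d2) = -1.2700 * 0.7500 * 0.9932727301 * 0.7194690616 = -0.680684


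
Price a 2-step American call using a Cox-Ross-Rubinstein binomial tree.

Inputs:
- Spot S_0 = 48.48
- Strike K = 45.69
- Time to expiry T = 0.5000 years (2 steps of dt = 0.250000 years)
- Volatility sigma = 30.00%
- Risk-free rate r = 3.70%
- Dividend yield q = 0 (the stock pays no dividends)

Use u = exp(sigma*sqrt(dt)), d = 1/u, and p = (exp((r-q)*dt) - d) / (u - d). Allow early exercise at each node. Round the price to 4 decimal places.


dt = T/N = 0.250000
u = exp(sigma*sqrt(dt)) = 1.161834; d = 1/u = 0.860708
p = (exp((r-q)*dt) - d) / (u - d) = 0.493431
Discount per step: exp(-r*dt) = 0.990793
Stock lattice S(k, i) with i counting down-moves:
  k=0: S(0,0) = 48.4800
  k=1: S(1,0) = 56.3257; S(1,1) = 41.7271
  k=2: S(2,0) = 65.4412; S(2,1) = 48.4800; S(2,2) = 35.9149
Terminal payoffs V(N, i) = max(S_T - K, 0):
  V(2,0) = 19.751155; V(2,1) = 2.790000; V(2,2) = 0.000000
Backward induction: V(k, i) = exp(-r*dt) * [p * V(k+1, i) + (1-p) * V(k+1, i+1)]; then take max(V_cont, immediate exercise) for American.
  V(1,0) = exp(-r*dt) * [p*19.751155 + (1-p)*2.790000] = 11.056408; exercise = 10.635724; V(1,0) = max -> 11.056408
  V(1,1) = exp(-r*dt) * [p*2.790000 + (1-p)*0.000000] = 1.363996; exercise = 0.000000; V(1,1) = max -> 1.363996
  V(0,0) = exp(-r*dt) * [p*11.056408 + (1-p)*1.363996] = 6.089936; exercise = 2.790000; V(0,0) = max -> 6.089936

Answer: Price = V(0,0) = 6.0899
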